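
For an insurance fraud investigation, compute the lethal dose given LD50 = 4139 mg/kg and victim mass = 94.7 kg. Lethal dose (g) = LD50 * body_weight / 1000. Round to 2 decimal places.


Lethal dose calculation:
Lethal dose = LD50 * body_weight / 1000
= 4139 * 94.7 / 1000
= 391963.3 / 1000
= 391.96 g

391.96


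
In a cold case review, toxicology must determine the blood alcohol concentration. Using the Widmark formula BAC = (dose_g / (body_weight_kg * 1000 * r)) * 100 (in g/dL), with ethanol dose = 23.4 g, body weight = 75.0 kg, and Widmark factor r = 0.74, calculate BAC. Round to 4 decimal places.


Applying the Widmark formula:
BAC = (dose_g / (body_wt * 1000 * r)) * 100
Denominator = 75.0 * 1000 * 0.74 = 55500
BAC = (23.4 / 55500) * 100
BAC = 0.0422 g/dL

0.0422


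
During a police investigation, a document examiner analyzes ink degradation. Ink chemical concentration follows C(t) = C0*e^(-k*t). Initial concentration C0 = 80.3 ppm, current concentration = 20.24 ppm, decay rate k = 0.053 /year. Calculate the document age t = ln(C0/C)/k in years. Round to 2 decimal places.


Document age estimation:
C0/C = 80.3 / 20.24 = 3.967391
ln(C0/C) = 1.378109
t = 1.378109 / 0.053 = 26.00 years

26.00


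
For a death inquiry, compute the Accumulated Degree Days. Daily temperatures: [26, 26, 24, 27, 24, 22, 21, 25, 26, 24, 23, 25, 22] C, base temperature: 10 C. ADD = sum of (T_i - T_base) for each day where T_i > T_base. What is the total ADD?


Computing ADD day by day:
Day 1: max(0, 26 - 10) = 16
Day 2: max(0, 26 - 10) = 16
Day 3: max(0, 24 - 10) = 14
Day 4: max(0, 27 - 10) = 17
Day 5: max(0, 24 - 10) = 14
Day 6: max(0, 22 - 10) = 12
Day 7: max(0, 21 - 10) = 11
Day 8: max(0, 25 - 10) = 15
Day 9: max(0, 26 - 10) = 16
Day 10: max(0, 24 - 10) = 14
Day 11: max(0, 23 - 10) = 13
Day 12: max(0, 25 - 10) = 15
Day 13: max(0, 22 - 10) = 12
Total ADD = 185

185


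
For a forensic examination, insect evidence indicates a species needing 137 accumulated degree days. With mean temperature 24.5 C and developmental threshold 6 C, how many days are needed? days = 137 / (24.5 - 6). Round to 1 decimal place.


Insect development time:
Effective temperature = avg_temp - T_base = 24.5 - 6 = 18.5 C
Days = ADD / effective_temp = 137 / 18.5 = 7.4 days

7.4


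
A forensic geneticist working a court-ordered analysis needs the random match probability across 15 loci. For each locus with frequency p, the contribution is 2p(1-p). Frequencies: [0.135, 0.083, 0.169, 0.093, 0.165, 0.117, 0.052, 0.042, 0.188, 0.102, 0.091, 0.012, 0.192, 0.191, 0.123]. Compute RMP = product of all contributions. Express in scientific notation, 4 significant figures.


Computing RMP for 15 loci:
Locus 1: 2 * 0.135 * 0.865 = 0.23355
Locus 2: 2 * 0.083 * 0.917 = 0.152222
Locus 3: 2 * 0.169 * 0.831 = 0.280878
Locus 4: 2 * 0.093 * 0.907 = 0.168702
Locus 5: 2 * 0.165 * 0.835 = 0.27555
Locus 6: 2 * 0.117 * 0.883 = 0.206622
Locus 7: 2 * 0.052 * 0.948 = 0.098592
Locus 8: 2 * 0.042 * 0.958 = 0.080472
Locus 9: 2 * 0.188 * 0.812 = 0.305312
Locus 10: 2 * 0.102 * 0.898 = 0.183192
Locus 11: 2 * 0.091 * 0.909 = 0.165438
Locus 12: 2 * 0.012 * 0.988 = 0.023712
Locus 13: 2 * 0.192 * 0.808 = 0.310272
Locus 14: 2 * 0.191 * 0.809 = 0.309038
Locus 15: 2 * 0.123 * 0.877 = 0.215742
RMP = 3.454e-12

3.454e-12


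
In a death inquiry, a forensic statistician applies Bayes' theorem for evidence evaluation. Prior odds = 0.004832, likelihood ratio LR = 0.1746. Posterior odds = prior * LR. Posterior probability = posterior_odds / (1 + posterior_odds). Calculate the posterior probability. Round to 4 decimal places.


Bayesian evidence evaluation:
Posterior odds = prior_odds * LR = 0.004832 * 0.1746 = 0.0008436672
Posterior probability = posterior_odds / (1 + posterior_odds)
= 0.0008436672 / (1 + 0.0008436672)
= 0.0008436672 / 1.0008436672
= 0.0008

0.0008


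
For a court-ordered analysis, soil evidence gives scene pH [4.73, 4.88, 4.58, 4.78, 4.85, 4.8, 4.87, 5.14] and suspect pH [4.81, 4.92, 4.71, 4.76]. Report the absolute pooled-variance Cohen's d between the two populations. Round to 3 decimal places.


Pooled-variance Cohen's d for soil pH comparison:
Scene mean = 38.63 / 8 = 4.82875
Suspect mean = 19.2 / 4 = 4.8
Scene sample variance s_s^2 = 0.025212
Suspect sample variance s_c^2 = 0.008067
Pooled variance = ((n_s-1)*s_s^2 + (n_c-1)*s_c^2) / (n_s + n_c - 2) = 0.020069
Pooled SD = sqrt(0.020069) = 0.141665
Mean difference = 0.02875
|d| = |0.02875| / 0.141665 = 0.203

0.203


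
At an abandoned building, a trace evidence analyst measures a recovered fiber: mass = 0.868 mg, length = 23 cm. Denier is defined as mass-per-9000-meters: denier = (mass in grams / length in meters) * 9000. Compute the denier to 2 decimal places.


Denier calculation:
Mass in grams = 0.868 mg / 1000 = 0.000868 g
Length in meters = 23 cm / 100 = 0.23 m
Linear density = mass / length = 0.000868 / 0.23 = 0.00377391 g/m
Denier = (g/m) * 9000 = 0.00377391 * 9000 = 33.97

33.97


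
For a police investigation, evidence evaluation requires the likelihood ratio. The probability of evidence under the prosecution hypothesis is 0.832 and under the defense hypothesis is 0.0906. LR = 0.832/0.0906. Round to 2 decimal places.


Likelihood ratio calculation:
LR = P(E|Hp) / P(E|Hd)
LR = 0.832 / 0.0906
LR = 9.18

9.18


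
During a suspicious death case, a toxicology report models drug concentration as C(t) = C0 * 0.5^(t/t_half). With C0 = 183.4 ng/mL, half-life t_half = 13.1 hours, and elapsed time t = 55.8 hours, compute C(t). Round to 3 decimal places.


Drug concentration decay:
Number of half-lives = t / t_half = 55.8 / 13.1 = 4.259542
Decay factor = 0.5^4.259542 = 0.05220957
C(t) = 183.4 * 0.05220957 = 9.575 ng/mL

9.575


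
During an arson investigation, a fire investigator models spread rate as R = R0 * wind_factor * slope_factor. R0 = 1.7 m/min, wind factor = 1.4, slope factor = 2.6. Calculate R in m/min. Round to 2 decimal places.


Fire spread rate calculation:
R = R0 * wind_factor * slope_factor
= 1.7 * 1.4 * 2.6
= 2.38 * 2.6
= 6.19 m/min

6.19


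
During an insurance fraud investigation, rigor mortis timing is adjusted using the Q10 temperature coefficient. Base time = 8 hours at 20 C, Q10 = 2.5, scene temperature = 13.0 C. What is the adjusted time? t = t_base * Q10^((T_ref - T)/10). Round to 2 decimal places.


Rigor mortis time adjustment:
Exponent = (T_ref - T_actual) / 10 = (20 - 13.0) / 10 = 0.7
Q10 factor = 2.5^0.7 = 1.89914
t_adjusted = 8 * 1.89914 = 15.19 hours

15.19


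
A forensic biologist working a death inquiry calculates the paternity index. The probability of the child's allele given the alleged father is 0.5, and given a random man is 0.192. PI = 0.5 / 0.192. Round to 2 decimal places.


Paternity Index calculation:
PI = P(allele|father) / P(allele|random)
PI = 0.5 / 0.192
PI = 2.60

2.60


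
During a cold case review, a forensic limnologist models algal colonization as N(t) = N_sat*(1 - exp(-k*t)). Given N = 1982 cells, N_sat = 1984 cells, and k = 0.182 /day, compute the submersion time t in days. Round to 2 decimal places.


PMSI from diatom colonization curve:
N / N_sat = 1982 / 1984 = 0.998992
1 - N/N_sat = 0.001008
ln(1 - N/N_sat) = -6.899787
t = -ln(1 - N/N_sat) / k = -(-6.899787) / 0.182 = 37.91 days

37.91


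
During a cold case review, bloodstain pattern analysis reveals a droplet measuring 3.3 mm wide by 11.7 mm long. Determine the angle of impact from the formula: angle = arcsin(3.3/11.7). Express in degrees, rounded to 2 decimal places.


Blood spatter impact angle calculation:
width / length = 3.3 / 11.7 = 0.282051
angle = arcsin(0.282051)
angle = 16.38 degrees

16.38


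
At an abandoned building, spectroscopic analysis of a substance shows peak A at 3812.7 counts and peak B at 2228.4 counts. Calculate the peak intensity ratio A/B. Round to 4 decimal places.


Spectral peak ratio:
Peak A = 3812.7 counts
Peak B = 2228.4 counts
Ratio = 3812.7 / 2228.4 = 1.7110

1.7110


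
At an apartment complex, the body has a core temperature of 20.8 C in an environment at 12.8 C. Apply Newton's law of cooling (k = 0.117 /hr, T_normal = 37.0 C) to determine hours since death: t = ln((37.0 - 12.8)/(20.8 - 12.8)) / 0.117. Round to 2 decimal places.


Using Newton's law of cooling:
t = ln((T_normal - T_ambient) / (T_body - T_ambient)) / k
T_normal - T_ambient = 24.2
T_body - T_ambient = 8.0
Ratio = 3.025
ln(ratio) = 1.106911
t = 1.106911 / 0.117 = 9.46 hours

9.46


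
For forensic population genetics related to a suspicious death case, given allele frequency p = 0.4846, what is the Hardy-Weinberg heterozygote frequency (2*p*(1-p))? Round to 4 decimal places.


Hardy-Weinberg heterozygote frequency:
q = 1 - p = 1 - 0.4846 = 0.5154
2pq = 2 * 0.4846 * 0.5154 = 0.4995

0.4995


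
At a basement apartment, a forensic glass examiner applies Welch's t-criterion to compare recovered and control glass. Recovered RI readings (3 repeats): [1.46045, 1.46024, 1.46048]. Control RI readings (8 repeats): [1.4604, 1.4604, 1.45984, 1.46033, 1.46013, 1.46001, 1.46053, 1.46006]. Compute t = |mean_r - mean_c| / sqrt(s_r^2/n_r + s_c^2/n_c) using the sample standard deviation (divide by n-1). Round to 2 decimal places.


Welch's t-criterion for glass RI comparison:
Recovered mean = sum / n_r = 4.38117 / 3 = 1.46039
Control mean = sum / n_c = 11.6817 / 8 = 1.4602125
Recovered sample variance s_r^2 = 1.71e-08
Control sample variance s_c^2 = 5.63929e-08
Welch SE (unpooled) = sqrt(s_r^2/n_r + s_c^2/n_c) = sqrt(5.7e-09 + 7.04911e-09) = sqrt(1.27491e-08) = 0.000112912
|mean_r - mean_c| = 0.0001775
t = 0.0001775 / 0.000112912 = 1.57

1.57


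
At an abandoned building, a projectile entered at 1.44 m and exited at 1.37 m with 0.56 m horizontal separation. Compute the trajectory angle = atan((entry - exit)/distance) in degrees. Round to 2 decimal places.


Bullet trajectory angle:
Height difference = 1.44 - 1.37 = 0.07 m
angle = atan(0.07 / 0.56)
angle = atan(0.125)
angle = 7.13 degrees

7.13


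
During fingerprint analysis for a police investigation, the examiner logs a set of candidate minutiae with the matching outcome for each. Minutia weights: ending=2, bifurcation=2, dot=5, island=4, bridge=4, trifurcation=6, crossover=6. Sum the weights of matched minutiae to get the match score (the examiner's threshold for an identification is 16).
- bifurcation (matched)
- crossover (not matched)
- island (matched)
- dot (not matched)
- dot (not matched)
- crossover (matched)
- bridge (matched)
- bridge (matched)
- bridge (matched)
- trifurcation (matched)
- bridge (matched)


Weighted minutiae match score:
  bifurcation: matched, +2 (running total 2)
  crossover: not matched, +0
  island: matched, +4 (running total 6)
  dot: not matched, +0
  dot: not matched, +0
  crossover: matched, +6 (running total 12)
  bridge: matched, +4 (running total 16)
  bridge: matched, +4 (running total 20)
  bridge: matched, +4 (running total 24)
  trifurcation: matched, +6 (running total 30)
  bridge: matched, +4 (running total 34)
Total score = 34
Threshold = 16; verdict = identification

34


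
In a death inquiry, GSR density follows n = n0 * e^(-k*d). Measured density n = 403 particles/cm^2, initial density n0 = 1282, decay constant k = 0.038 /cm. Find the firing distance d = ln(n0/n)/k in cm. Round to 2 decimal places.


GSR distance calculation:
n0/n = 1282 / 403 = 3.181141
ln(n0/n) = 1.15724
d = 1.15724 / 0.038 = 30.45 cm

30.45


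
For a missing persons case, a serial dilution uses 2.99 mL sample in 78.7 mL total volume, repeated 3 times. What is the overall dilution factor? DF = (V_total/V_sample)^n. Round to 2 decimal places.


Dilution factor calculation:
Single dilution = V_total / V_sample = 78.7 / 2.99 ≈ 26.32107
Number of dilutions = 3
Total DF = (78.7 / 2.99)^3 (full precision, rounded at the end) = 18235.20

18235.20


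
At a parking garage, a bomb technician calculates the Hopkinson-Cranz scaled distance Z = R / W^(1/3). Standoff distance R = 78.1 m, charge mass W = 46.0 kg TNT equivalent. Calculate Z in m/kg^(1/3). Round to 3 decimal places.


Scaled distance calculation:
W^(1/3) = 46.0^(1/3) = 3.583048
Z = R / W^(1/3) = 78.1 / 3.583048
Z = 21.797 m/kg^(1/3)

21.797


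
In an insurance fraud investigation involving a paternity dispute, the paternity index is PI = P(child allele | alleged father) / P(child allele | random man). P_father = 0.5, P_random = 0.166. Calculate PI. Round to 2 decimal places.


Paternity Index calculation:
PI = P(allele|father) / P(allele|random)
PI = 0.5 / 0.166
PI = 3.01

3.01


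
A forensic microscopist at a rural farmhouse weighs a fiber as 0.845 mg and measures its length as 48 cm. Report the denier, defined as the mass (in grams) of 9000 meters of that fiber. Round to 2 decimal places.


Denier calculation:
Mass in grams = 0.845 mg / 1000 = 0.000845 g
Length in meters = 48 cm / 100 = 0.48 m
Linear density = mass / length = 0.000845 / 0.48 = 0.00176042 g/m
Denier = (g/m) * 9000 = 0.00176042 * 9000 = 15.84

15.84


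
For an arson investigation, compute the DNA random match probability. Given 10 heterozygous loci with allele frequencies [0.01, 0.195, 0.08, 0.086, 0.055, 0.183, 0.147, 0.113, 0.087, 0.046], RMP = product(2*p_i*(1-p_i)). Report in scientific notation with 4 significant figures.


Computing RMP for 10 loci:
Locus 1: 2 * 0.01 * 0.99 = 0.0198
Locus 2: 2 * 0.195 * 0.805 = 0.31395
Locus 3: 2 * 0.08 * 0.92 = 0.1472
Locus 4: 2 * 0.086 * 0.914 = 0.157208
Locus 5: 2 * 0.055 * 0.945 = 0.10395
Locus 6: 2 * 0.183 * 0.817 = 0.299022
Locus 7: 2 * 0.147 * 0.853 = 0.250782
Locus 8: 2 * 0.113 * 0.887 = 0.200462
Locus 9: 2 * 0.087 * 0.913 = 0.158862
Locus 10: 2 * 0.046 * 0.954 = 0.087768
RMP = 3.134e-09

3.134e-09


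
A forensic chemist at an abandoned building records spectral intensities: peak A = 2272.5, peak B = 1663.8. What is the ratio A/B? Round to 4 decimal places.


Spectral peak ratio:
Peak A = 2272.5 counts
Peak B = 1663.8 counts
Ratio = 2272.5 / 1663.8 = 1.3658

1.3658


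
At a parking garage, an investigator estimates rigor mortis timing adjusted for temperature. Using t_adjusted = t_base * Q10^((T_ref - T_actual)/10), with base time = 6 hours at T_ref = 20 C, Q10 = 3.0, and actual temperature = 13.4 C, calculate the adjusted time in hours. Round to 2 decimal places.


Rigor mortis time adjustment:
Exponent = (T_ref - T_actual) / 10 = (20 - 13.4) / 10 = 0.66
Q10 factor = 3.0^0.66 = 2.0649
t_adjusted = 6 * 2.0649 = 12.39 hours

12.39


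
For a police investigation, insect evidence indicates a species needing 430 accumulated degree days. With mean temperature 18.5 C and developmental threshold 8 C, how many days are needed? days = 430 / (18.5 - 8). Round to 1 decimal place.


Insect development time:
Effective temperature = avg_temp - T_base = 18.5 - 8 = 10.5 C
Days = ADD / effective_temp = 430 / 10.5 = 41.0 days

41.0


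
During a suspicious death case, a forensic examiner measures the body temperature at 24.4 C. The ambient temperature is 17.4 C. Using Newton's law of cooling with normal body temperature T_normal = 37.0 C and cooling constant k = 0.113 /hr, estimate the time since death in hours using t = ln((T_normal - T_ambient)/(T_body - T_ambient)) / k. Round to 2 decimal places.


Using Newton's law of cooling:
t = ln((T_normal - T_ambient) / (T_body - T_ambient)) / k
T_normal - T_ambient = 19.6
T_body - T_ambient = 7.0
Ratio = 2.8
ln(ratio) = 1.029619
t = 1.029619 / 0.113 = 9.11 hours

9.11


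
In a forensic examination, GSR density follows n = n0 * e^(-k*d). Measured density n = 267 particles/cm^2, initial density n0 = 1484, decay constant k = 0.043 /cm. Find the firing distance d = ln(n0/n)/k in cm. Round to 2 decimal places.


GSR distance calculation:
n0/n = 1484 / 267 = 5.558052
ln(n0/n) = 1.715248
d = 1.715248 / 0.043 = 39.89 cm

39.89


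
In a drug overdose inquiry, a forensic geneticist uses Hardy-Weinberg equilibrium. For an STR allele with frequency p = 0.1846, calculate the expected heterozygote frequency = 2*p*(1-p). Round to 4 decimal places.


Hardy-Weinberg heterozygote frequency:
q = 1 - p = 1 - 0.1846 = 0.8154
2pq = 2 * 0.1846 * 0.8154 = 0.3010

0.3010


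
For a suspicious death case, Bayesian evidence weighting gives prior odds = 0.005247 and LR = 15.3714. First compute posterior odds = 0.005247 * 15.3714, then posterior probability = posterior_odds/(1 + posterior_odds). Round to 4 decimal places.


Bayesian evidence evaluation:
Posterior odds = prior_odds * LR = 0.005247 * 15.3714 = 0.08065374
Posterior probability = posterior_odds / (1 + posterior_odds)
= 0.08065374 / (1 + 0.08065374)
= 0.08065374 / 1.08065374
= 0.0746

0.0746


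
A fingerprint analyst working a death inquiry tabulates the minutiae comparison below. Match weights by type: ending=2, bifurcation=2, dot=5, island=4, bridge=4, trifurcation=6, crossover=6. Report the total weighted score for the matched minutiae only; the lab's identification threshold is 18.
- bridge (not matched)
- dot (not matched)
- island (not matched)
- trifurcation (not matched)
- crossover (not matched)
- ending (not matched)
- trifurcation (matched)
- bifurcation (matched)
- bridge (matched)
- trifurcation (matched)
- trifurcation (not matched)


Weighted minutiae match score:
  bridge: not matched, +0
  dot: not matched, +0
  island: not matched, +0
  trifurcation: not matched, +0
  crossover: not matched, +0
  ending: not matched, +0
  trifurcation: matched, +6 (running total 6)
  bifurcation: matched, +2 (running total 8)
  bridge: matched, +4 (running total 12)
  trifurcation: matched, +6 (running total 18)
  trifurcation: not matched, +0
Total score = 18
Threshold = 18; verdict = identification

18


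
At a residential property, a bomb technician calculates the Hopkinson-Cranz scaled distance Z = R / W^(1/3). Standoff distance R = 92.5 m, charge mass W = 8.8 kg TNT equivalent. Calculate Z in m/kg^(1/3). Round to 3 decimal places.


Scaled distance calculation:
W^(1/3) = 8.8^(1/3) = 2.06456
Z = R / W^(1/3) = 92.5 / 2.06456
Z = 44.804 m/kg^(1/3)

44.804


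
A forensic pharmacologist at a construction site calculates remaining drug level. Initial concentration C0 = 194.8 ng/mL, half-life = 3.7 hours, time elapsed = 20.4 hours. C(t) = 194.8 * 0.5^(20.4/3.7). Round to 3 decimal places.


Drug concentration decay:
Number of half-lives = t / t_half = 20.4 / 3.7 = 5.513514
Decay factor = 0.5^5.513514 = 0.02189107
C(t) = 194.8 * 0.02189107 = 4.264 ng/mL

4.264


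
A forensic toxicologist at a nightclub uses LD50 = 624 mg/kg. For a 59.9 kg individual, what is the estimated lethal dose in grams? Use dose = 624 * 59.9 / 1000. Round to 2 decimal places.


Lethal dose calculation:
Lethal dose = LD50 * body_weight / 1000
= 624 * 59.9 / 1000
= 37377.6 / 1000
= 37.38 g

37.38


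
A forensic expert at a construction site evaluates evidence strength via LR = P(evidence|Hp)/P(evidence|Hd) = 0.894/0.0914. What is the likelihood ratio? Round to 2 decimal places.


Likelihood ratio calculation:
LR = P(E|Hp) / P(E|Hd)
LR = 0.894 / 0.0914
LR = 9.78

9.78


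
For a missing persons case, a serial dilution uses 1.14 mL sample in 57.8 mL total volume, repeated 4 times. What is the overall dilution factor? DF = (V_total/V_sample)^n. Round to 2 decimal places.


Dilution factor calculation:
Single dilution = V_total / V_sample = 57.8 / 1.14 ≈ 50.701754
Number of dilutions = 4
Total DF = (57.8 / 1.14)^4 (full precision, rounded at the end) = 6608333.44

6608333.44


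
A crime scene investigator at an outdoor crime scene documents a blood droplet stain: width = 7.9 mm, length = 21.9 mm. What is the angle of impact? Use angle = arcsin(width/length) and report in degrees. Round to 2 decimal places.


Blood spatter impact angle calculation:
width / length = 7.9 / 21.9 = 0.360731
angle = arcsin(0.360731)
angle = 21.15 degrees

21.15


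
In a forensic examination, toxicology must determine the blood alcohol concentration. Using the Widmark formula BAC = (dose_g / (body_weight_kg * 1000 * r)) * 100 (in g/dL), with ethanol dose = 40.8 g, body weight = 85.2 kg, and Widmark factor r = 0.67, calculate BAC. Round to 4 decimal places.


Applying the Widmark formula:
BAC = (dose_g / (body_wt * 1000 * r)) * 100
Denominator = 85.2 * 1000 * 0.67 = 57084
BAC = (40.8 / 57084) * 100
BAC = 0.0715 g/dL

0.0715


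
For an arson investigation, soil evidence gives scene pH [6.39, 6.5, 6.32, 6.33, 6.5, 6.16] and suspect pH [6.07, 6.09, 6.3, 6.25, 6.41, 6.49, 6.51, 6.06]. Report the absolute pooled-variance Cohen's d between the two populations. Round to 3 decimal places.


Pooled-variance Cohen's d for soil pH comparison:
Scene mean = 38.2 / 6 = 6.366667
Suspect mean = 50.18 / 8 = 6.2725
Scene sample variance s_s^2 = 0.016467
Suspect sample variance s_c^2 = 0.034764
Pooled variance = ((n_s-1)*s_s^2 + (n_c-1)*s_c^2) / (n_s + n_c - 2) = 0.02714
Pooled SD = sqrt(0.02714) = 0.164742
Mean difference = 0.094167
|d| = |0.094167| / 0.164742 = 0.572

0.572


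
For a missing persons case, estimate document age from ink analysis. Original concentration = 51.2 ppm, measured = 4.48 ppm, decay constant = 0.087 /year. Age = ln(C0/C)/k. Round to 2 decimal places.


Document age estimation:
C0/C = 51.2 / 4.48 = 11.428571
ln(C0/C) = 2.436116
t = 2.436116 / 0.087 = 28.00 years

28.00


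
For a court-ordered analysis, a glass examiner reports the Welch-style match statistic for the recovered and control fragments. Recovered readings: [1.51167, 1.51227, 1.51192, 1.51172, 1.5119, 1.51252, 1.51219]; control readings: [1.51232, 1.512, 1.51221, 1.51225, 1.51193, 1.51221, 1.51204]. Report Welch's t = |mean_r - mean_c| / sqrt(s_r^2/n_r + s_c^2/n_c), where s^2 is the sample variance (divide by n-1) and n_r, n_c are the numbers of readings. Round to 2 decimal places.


Welch's t-criterion for glass RI comparison:
Recovered mean = sum / n_r = 10.58419 / 7 = 1.5120271
Control mean = sum / n_c = 10.58496 / 7 = 1.5121371
Recovered sample variance s_r^2 = 9.63238e-08
Control sample variance s_c^2 = 2.13238e-08
Welch SE (unpooled) = sqrt(s_r^2/n_r + s_c^2/n_c) = sqrt(1.37605e-08 + 3.04626e-09) = sqrt(1.68068e-08) = 0.000129641
|mean_r - mean_c| = 0.00011
t = 0.00011 / 0.000129641 = 0.85

0.85


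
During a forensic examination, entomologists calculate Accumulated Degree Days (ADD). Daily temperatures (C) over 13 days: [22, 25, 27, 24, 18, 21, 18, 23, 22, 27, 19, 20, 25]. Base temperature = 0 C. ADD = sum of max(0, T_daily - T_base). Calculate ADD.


Computing ADD day by day:
Day 1: max(0, 22 - 0) = 22
Day 2: max(0, 25 - 0) = 25
Day 3: max(0, 27 - 0) = 27
Day 4: max(0, 24 - 0) = 24
Day 5: max(0, 18 - 0) = 18
Day 6: max(0, 21 - 0) = 21
Day 7: max(0, 18 - 0) = 18
Day 8: max(0, 23 - 0) = 23
Day 9: max(0, 22 - 0) = 22
Day 10: max(0, 27 - 0) = 27
Day 11: max(0, 19 - 0) = 19
Day 12: max(0, 20 - 0) = 20
Day 13: max(0, 25 - 0) = 25
Total ADD = 291

291


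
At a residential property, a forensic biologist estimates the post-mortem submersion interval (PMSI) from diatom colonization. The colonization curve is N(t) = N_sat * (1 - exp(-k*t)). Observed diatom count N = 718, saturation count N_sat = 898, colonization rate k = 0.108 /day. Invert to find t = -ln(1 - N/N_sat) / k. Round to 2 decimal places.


PMSI from diatom colonization curve:
N / N_sat = 718 / 898 = 0.799555
1 - N/N_sat = 0.200445
ln(1 - N/N_sat) = -1.607215
t = -ln(1 - N/N_sat) / k = -(-1.607215) / 0.108 = 14.88 days

14.88


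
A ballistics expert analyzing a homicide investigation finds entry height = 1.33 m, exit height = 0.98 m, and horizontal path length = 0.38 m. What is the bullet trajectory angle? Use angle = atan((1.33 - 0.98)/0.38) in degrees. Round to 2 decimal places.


Bullet trajectory angle:
Height difference = 1.33 - 0.98 = 0.35 m
angle = atan(0.35 / 0.38)
angle = atan(0.921053)
angle = 42.65 degrees

42.65


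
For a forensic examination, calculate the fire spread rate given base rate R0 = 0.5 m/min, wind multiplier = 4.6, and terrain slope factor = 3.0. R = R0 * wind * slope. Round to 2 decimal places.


Fire spread rate calculation:
R = R0 * wind_factor * slope_factor
= 0.5 * 4.6 * 3.0
= 2.3 * 3.0
= 6.90 m/min

6.90


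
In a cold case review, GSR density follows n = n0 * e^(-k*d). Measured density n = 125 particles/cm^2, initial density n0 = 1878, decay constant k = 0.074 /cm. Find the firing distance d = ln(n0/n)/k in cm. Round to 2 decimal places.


GSR distance calculation:
n0/n = 1878 / 125 = 15.024
ln(n0/n) = 2.709649
d = 2.709649 / 0.074 = 36.62 cm

36.62


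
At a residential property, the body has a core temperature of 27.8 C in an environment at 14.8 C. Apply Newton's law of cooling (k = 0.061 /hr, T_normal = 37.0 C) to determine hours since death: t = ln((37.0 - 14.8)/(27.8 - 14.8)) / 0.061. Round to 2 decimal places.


Using Newton's law of cooling:
t = ln((T_normal - T_ambient) / (T_body - T_ambient)) / k
T_normal - T_ambient = 22.2
T_body - T_ambient = 13.0
Ratio = 1.707692
ln(ratio) = 0.535143
t = 0.535143 / 0.061 = 8.77 hours

8.77


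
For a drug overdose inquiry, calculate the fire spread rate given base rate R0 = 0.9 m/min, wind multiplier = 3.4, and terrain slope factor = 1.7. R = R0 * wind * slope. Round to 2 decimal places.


Fire spread rate calculation:
R = R0 * wind_factor * slope_factor
= 0.9 * 3.4 * 1.7
= 3.06 * 1.7
= 5.20 m/min

5.20


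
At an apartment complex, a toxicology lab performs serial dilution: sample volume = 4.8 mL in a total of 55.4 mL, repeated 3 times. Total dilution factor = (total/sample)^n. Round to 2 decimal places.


Dilution factor calculation:
Single dilution = V_total / V_sample = 55.4 / 4.8 ≈ 11.541667
Number of dilutions = 3
Total DF = (55.4 / 4.8)^3 (full precision, rounded at the end) = 1537.47

1537.47


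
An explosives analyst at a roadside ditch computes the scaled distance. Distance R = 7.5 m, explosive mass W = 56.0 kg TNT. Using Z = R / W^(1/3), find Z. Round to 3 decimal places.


Scaled distance calculation:
W^(1/3) = 56.0^(1/3) = 3.825862
Z = R / W^(1/3) = 7.5 / 3.825862
Z = 1.960 m/kg^(1/3)

1.960


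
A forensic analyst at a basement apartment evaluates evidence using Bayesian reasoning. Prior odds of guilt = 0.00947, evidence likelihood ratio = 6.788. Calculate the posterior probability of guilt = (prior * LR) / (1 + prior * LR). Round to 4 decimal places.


Bayesian evidence evaluation:
Posterior odds = prior_odds * LR = 0.00947 * 6.788 = 0.06428236
Posterior probability = posterior_odds / (1 + posterior_odds)
= 0.06428236 / (1 + 0.06428236)
= 0.06428236 / 1.06428236
= 0.0604

0.0604


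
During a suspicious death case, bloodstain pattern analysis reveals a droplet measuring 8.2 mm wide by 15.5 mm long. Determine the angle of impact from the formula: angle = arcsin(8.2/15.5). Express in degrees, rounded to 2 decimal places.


Blood spatter impact angle calculation:
width / length = 8.2 / 15.5 = 0.529032
angle = arcsin(0.529032)
angle = 31.94 degrees

31.94


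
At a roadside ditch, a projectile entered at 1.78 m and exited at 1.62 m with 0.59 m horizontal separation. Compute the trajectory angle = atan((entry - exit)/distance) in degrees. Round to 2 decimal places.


Bullet trajectory angle:
Height difference = 1.78 - 1.62 = 0.16 m
angle = atan(0.16 / 0.59)
angle = atan(0.271186)
angle = 15.17 degrees

15.17


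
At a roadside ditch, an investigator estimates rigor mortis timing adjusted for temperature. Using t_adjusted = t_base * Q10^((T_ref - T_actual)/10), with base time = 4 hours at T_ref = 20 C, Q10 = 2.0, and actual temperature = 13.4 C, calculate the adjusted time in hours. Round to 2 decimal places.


Rigor mortis time adjustment:
Exponent = (T_ref - T_actual) / 10 = (20 - 13.4) / 10 = 0.66
Q10 factor = 2.0^0.66 = 1.58008
t_adjusted = 4 * 1.58008 = 6.32 hours

6.32


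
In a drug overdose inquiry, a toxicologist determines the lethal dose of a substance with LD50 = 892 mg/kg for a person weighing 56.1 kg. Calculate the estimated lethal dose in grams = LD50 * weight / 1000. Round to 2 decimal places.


Lethal dose calculation:
Lethal dose = LD50 * body_weight / 1000
= 892 * 56.1 / 1000
= 50041.2 / 1000
= 50.04 g

50.04


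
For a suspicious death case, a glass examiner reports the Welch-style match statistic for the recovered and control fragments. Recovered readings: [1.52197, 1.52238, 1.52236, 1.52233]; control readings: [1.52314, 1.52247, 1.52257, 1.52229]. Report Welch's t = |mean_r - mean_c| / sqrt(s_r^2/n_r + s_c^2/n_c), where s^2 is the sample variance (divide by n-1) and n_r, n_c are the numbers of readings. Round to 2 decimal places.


Welch's t-criterion for glass RI comparison:
Recovered mean = sum / n_r = 6.08904 / 4 = 1.52226
Control mean = sum / n_c = 6.09047 / 4 = 1.5226175
Recovered sample variance s_r^2 = 3.78e-08
Control sample variance s_c^2 = 1.34758e-07
Welch SE (unpooled) = sqrt(s_r^2/n_r + s_c^2/n_c) = sqrt(9.45e-09 + 3.36896e-08) = sqrt(4.31396e-08) = 0.000207701
|mean_r - mean_c| = 0.0003575
t = 0.0003575 / 0.000207701 = 1.72

1.72


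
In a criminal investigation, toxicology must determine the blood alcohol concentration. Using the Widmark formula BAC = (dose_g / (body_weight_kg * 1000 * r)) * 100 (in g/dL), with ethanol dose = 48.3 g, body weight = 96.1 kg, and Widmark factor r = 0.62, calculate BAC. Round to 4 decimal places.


Applying the Widmark formula:
BAC = (dose_g / (body_wt * 1000 * r)) * 100
Denominator = 96.1 * 1000 * 0.62 = 59582
BAC = (48.3 / 59582) * 100
BAC = 0.0811 g/dL

0.0811


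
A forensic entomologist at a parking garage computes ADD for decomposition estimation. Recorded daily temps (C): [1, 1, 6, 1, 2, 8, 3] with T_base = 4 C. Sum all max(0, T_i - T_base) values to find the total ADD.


Computing ADD day by day:
Day 1: max(0, 1 - 4) = 0
Day 2: max(0, 1 - 4) = 0
Day 3: max(0, 6 - 4) = 2
Day 4: max(0, 1 - 4) = 0
Day 5: max(0, 2 - 4) = 0
Day 6: max(0, 8 - 4) = 4
Day 7: max(0, 3 - 4) = 0
Total ADD = 6

6


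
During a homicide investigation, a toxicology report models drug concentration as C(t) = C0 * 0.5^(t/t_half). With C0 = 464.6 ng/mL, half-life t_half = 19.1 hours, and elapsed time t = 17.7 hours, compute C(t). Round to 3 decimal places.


Drug concentration decay:
Number of half-lives = t / t_half = 17.7 / 19.1 = 0.926702
Decay factor = 0.5^0.926702 = 0.52605954
C(t) = 464.6 * 0.52605954 = 244.407 ng/mL

244.407


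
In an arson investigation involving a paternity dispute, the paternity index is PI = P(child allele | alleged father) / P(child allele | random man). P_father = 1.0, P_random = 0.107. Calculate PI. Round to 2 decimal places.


Paternity Index calculation:
PI = P(allele|father) / P(allele|random)
PI = 1.0 / 0.107
PI = 9.35

9.35


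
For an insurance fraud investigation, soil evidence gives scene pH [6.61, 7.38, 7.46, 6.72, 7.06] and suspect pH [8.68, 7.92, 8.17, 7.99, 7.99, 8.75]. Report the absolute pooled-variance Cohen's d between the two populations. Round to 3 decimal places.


Pooled-variance Cohen's d for soil pH comparison:
Scene mean = 35.23 / 5 = 7.046
Suspect mean = 49.5 / 6 = 8.25
Scene sample variance s_s^2 = 0.14488
Suspect sample variance s_c^2 = 0.13708
Pooled variance = ((n_s-1)*s_s^2 + (n_c-1)*s_c^2) / (n_s + n_c - 2) = 0.140547
Pooled SD = sqrt(0.140547) = 0.374896
Mean difference = -1.204
|d| = |-1.204| / 0.374896 = 3.212

3.212


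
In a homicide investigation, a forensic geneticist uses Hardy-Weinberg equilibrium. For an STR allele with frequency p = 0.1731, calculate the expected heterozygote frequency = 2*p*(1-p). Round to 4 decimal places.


Hardy-Weinberg heterozygote frequency:
q = 1 - p = 1 - 0.1731 = 0.8269
2pq = 2 * 0.1731 * 0.8269 = 0.2863

0.2863


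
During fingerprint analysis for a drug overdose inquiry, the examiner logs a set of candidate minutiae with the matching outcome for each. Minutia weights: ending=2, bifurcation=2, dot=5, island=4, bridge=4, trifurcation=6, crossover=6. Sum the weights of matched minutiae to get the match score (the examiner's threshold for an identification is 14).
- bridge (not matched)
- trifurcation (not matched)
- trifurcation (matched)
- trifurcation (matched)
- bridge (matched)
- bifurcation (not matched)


Weighted minutiae match score:
  bridge: not matched, +0
  trifurcation: not matched, +0
  trifurcation: matched, +6 (running total 6)
  trifurcation: matched, +6 (running total 12)
  bridge: matched, +4 (running total 16)
  bifurcation: not matched, +0
Total score = 16
Threshold = 14; verdict = identification

16


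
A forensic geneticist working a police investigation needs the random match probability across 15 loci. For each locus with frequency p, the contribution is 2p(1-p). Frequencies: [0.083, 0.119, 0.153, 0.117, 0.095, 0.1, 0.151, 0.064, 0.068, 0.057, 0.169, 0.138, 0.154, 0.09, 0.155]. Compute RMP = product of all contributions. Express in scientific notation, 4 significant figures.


Computing RMP for 15 loci:
Locus 1: 2 * 0.083 * 0.917 = 0.152222
Locus 2: 2 * 0.119 * 0.881 = 0.209678
Locus 3: 2 * 0.153 * 0.847 = 0.259182
Locus 4: 2 * 0.117 * 0.883 = 0.206622
Locus 5: 2 * 0.095 * 0.905 = 0.17195
Locus 6: 2 * 0.1 * 0.9 = 0.18
Locus 7: 2 * 0.151 * 0.849 = 0.256398
Locus 8: 2 * 0.064 * 0.936 = 0.119808
Locus 9: 2 * 0.068 * 0.932 = 0.126752
Locus 10: 2 * 0.057 * 0.943 = 0.107502
Locus 11: 2 * 0.169 * 0.831 = 0.280878
Locus 12: 2 * 0.138 * 0.862 = 0.237912
Locus 13: 2 * 0.154 * 0.846 = 0.260568
Locus 14: 2 * 0.09 * 0.91 = 0.1638
Locus 15: 2 * 0.155 * 0.845 = 0.26195
RMP = 1.654e-11

1.654e-11


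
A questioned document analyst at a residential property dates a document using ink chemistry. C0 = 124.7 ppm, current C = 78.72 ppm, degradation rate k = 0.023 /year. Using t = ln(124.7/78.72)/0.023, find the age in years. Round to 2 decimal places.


Document age estimation:
C0/C = 124.7 / 78.72 = 1.584096
ln(C0/C) = 0.460014
t = 0.460014 / 0.023 = 20.00 years

20.00


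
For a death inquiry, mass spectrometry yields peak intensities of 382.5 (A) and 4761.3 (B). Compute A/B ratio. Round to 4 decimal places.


Spectral peak ratio:
Peak A = 382.5 counts
Peak B = 4761.3 counts
Ratio = 382.5 / 4761.3 = 0.0803

0.0803


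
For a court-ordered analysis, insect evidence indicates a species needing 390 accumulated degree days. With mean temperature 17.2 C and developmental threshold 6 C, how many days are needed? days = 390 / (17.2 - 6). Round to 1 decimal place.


Insect development time:
Effective temperature = avg_temp - T_base = 17.2 - 6 = 11.2 C
Days = ADD / effective_temp = 390 / 11.2 = 34.8 days

34.8


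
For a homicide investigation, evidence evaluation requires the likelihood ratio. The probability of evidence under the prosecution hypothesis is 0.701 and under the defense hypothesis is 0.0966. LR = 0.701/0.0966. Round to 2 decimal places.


Likelihood ratio calculation:
LR = P(E|Hp) / P(E|Hd)
LR = 0.701 / 0.0966
LR = 7.26

7.26


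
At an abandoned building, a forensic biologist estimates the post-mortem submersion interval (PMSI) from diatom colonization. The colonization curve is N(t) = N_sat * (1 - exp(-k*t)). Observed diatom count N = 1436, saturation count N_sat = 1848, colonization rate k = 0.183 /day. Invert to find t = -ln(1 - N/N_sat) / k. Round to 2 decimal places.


PMSI from diatom colonization curve:
N / N_sat = 1436 / 1848 = 0.777056
1 - N/N_sat = 0.222944
ln(1 - N/N_sat) = -1.500835
t = -ln(1 - N/N_sat) / k = -(-1.500835) / 0.183 = 8.20 days

8.20


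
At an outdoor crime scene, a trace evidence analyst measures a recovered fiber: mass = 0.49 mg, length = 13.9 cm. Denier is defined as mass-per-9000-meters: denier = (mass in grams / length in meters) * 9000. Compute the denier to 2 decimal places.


Denier calculation:
Mass in grams = 0.49 mg / 1000 = 0.00049 g
Length in meters = 13.9 cm / 100 = 0.139 m
Linear density = mass / length = 0.00049 / 0.139 = 0.00352518 g/m
Denier = (g/m) * 9000 = 0.00352518 * 9000 = 31.73

31.73


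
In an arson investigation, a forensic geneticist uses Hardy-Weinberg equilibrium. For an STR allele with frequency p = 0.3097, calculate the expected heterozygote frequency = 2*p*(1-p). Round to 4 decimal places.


Hardy-Weinberg heterozygote frequency:
q = 1 - p = 1 - 0.3097 = 0.6903
2pq = 2 * 0.3097 * 0.6903 = 0.4276

0.4276


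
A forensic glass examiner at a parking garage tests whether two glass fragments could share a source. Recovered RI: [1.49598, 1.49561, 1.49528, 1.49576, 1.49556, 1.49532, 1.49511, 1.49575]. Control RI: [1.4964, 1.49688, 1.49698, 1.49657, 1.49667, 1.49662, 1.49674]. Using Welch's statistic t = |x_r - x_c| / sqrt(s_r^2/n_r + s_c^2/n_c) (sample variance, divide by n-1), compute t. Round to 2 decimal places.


Welch's t-criterion for glass RI comparison:
Recovered mean = sum / n_r = 11.96437 / 8 = 1.4955463
Control mean = sum / n_c = 10.47686 / 7 = 1.4966943
Recovered sample variance s_r^2 = 8.45696e-08
Control sample variance s_c^2 = 3.77286e-08
Welch SE (unpooled) = sqrt(s_r^2/n_r + s_c^2/n_c) = sqrt(1.05712e-08 + 5.3898e-09) = sqrt(1.5961e-08) = 0.000126337
|mean_r - mean_c| = 0.00114804
t = 0.00114804 / 0.000126337 = 9.09

9.09


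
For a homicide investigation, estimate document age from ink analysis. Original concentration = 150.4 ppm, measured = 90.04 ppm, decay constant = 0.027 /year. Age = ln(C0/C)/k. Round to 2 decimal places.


Document age estimation:
C0/C = 150.4 / 90.04 = 1.670369
ln(C0/C) = 0.513045
t = 0.513045 / 0.027 = 19.00 years

19.00


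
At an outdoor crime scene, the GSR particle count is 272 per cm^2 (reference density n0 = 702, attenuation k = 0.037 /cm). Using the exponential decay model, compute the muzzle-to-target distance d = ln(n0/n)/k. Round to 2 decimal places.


GSR distance calculation:
n0/n = 702 / 272 = 2.580882
ln(n0/n) = 0.948131
d = 0.948131 / 0.037 = 25.63 cm

25.63


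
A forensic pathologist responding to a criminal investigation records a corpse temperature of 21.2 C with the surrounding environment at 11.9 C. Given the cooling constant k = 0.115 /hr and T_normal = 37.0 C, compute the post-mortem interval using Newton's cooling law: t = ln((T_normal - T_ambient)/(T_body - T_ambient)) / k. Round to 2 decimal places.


Using Newton's law of cooling:
t = ln((T_normal - T_ambient) / (T_body - T_ambient)) / k
T_normal - T_ambient = 25.1
T_body - T_ambient = 9.3
Ratio = 2.698925
ln(ratio) = 0.992854
t = 0.992854 / 0.115 = 8.63 hours

8.63


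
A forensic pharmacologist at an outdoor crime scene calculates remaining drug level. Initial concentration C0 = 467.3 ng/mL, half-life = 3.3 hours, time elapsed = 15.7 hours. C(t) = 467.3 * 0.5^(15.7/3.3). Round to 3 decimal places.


Drug concentration decay:
Number of half-lives = t / t_half = 15.7 / 3.3 = 4.757576
Decay factor = 0.5^4.757576 = 0.03696808
C(t) = 467.3 * 0.03696808 = 17.275 ng/mL

17.275


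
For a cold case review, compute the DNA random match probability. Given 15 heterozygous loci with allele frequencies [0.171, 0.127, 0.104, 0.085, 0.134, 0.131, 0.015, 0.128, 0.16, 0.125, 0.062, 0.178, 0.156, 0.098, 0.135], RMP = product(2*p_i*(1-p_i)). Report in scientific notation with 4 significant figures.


Computing RMP for 15 loci:
Locus 1: 2 * 0.171 * 0.829 = 0.283518
Locus 2: 2 * 0.127 * 0.873 = 0.221742
Locus 3: 2 * 0.104 * 0.896 = 0.186368
Locus 4: 2 * 0.085 * 0.915 = 0.15555
Locus 5: 2 * 0.134 * 0.866 = 0.232088
Locus 6: 2 * 0.131 * 0.869 = 0.227678
Locus 7: 2 * 0.015 * 0.985 = 0.02955
Locus 8: 2 * 0.128 * 0.872 = 0.223232
Locus 9: 2 * 0.16 * 0.84 = 0.2688
Locus 10: 2 * 0.125 * 0.875 = 0.21875
Locus 11: 2 * 0.062 * 0.938 = 0.116312
Locus 12: 2 * 0.178 * 0.822 = 0.292632
Locus 13: 2 * 0.156 * 0.844 = 0.263328
Locus 14: 2 * 0.098 * 0.902 = 0.176792
Locus 15: 2 * 0.135 * 0.865 = 0.23355
RMP = 1.382e-11

1.382e-11


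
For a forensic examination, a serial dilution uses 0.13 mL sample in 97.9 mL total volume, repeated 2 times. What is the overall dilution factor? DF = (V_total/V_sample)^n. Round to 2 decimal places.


Dilution factor calculation:
Single dilution = V_total / V_sample = 97.9 / 0.13 ≈ 753.076923
Number of dilutions = 2
Total DF = (97.9 / 0.13)^2 (full precision, rounded at the end) = 567124.85

567124.85
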